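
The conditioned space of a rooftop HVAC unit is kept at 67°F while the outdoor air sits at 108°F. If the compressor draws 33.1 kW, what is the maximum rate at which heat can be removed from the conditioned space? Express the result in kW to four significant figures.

In absolute terms T_C = 292.59 K and T_H = 315.37 K, so ΔT = 22.78 K.
COP_Carnot = T_C/ΔT = 292.59/22.78 = 12.85.
Q̇_max = COP_Carnot × Ẇ = 12.85 × 33.10 kW = 425.2 kW.

425.2 kW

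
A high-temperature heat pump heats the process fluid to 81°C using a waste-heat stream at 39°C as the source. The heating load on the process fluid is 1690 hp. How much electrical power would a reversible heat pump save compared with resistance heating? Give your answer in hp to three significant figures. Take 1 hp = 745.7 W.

1490 hp

In absolute terms T_C = 312.15 K and T_H = 354.15 K, so ΔT = 42.00 K.
COP_Carnot = T_H/ΔT = 354.15/42.00 = 8.432.
Resistance heating needs Ẇ_res = Q̇_H = 1690 hp; the reversible heat pump needs only Ẇ_hp = Q̇_H/COP = 200.4 hp.
Saving = 1690 − 200.4 = 1490 hp.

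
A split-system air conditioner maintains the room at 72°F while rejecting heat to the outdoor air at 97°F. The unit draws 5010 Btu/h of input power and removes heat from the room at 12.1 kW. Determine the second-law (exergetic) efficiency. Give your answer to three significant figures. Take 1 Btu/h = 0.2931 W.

0.387

Converting, Q̇_C = 12.10 kW = 41280 Btu/h, so COP_actual = Q̇_C/Ẇ = 41280/5010 = 8.240.
In absolute terms T_C = 295.37 K and T_H = 309.26 K, so ΔT = 13.89 K.
COP_Carnot = T_C/ΔT = 295.37/13.89 = 21.27.
η_II = COP_actual/COP_Carnot = 8.240/21.27 = 0.3875.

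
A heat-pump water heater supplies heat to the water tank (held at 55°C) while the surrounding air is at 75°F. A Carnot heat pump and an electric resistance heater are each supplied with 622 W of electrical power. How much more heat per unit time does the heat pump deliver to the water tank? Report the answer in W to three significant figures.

In absolute terms T_C = 297.04 K and T_H = 328.15 K, so ΔT = 31.11 K.
COP_Carnot = T_H/ΔT = 328.15/31.11 = 10.55.
The heat pump delivers Q̇_H = COP × Ẇ = 6561 W; the resistance heater delivers Ẇ = 622.0 W.
Extra = (COP − 1)·Ẇ = 5939 W.

5940 W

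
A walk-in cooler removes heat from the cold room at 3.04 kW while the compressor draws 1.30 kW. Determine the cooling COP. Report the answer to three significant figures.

The first law gives Q̇_H = Q̇_C + Ẇ, so the three rates are Q̇_C = 3.040, Q̇_H = 4.340, Ẇ = 1.300 kW.
COP_R = Q̇_C/Ẇ = 3.040/1.300 = 2.338.

2.34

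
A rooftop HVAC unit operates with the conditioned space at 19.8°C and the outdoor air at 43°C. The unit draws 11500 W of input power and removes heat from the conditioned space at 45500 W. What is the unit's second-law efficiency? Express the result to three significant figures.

0.313

COP_actual = Q̇_C/Ẇ = 45500/11500 = 3.957.
In absolute terms T_C = 292.95 K and T_H = 316.15 K, so ΔT = 23.20 K.
COP_Carnot = T_C/ΔT = 292.95/23.20 = 12.63.
η_II = COP_actual/COP_Carnot = 3.957/12.63 = 0.3133.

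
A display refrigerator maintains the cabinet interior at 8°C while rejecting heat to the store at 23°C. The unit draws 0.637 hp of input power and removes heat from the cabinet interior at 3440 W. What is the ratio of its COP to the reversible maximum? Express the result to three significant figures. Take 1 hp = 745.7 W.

Converting, Q̇_C = 3440 W = 4.613 hp, so COP_actual = Q̇_C/Ẇ = 4.613/0.6370 = 7.242.
In absolute terms T_C = 281.15 K and T_H = 296.15 K, so ΔT = 15.00 K.
COP_Carnot = T_C/ΔT = 281.15/15.00 = 18.74.
η_II = COP_actual/COP_Carnot = 7.242/18.74 = 0.3864.

0.386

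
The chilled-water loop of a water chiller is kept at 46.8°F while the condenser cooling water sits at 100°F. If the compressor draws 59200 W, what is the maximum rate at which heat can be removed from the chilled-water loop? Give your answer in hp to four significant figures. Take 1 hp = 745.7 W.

In absolute terms T_C = 281.37 K and T_H = 310.93 K, so ΔT = 29.56 K.
COP_Carnot = T_C/ΔT = 281.37/29.56 = 9.520.
Q̇_max = COP_Carnot × Ẇ = 9.520 × 59200 W = 563600 W = 755.8 hp.

755.8 hp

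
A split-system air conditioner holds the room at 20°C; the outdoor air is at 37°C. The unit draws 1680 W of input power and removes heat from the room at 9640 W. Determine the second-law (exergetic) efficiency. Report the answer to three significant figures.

0.333

COP_actual = Q̇_C/Ẇ = 9640/1680 = 5.738.
In absolute terms T_C = 293.15 K and T_H = 310.15 K, so ΔT = 17.00 K.
COP_Carnot = T_C/ΔT = 293.15/17.00 = 17.24.
η_II = COP_actual/COP_Carnot = 5.738/17.24 = 0.3328.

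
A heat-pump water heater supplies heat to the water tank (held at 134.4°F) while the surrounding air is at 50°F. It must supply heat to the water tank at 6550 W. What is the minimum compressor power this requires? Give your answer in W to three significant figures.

931 W

In absolute terms T_C = 283.15 K and T_H = 330.04 K, so ΔT = 46.89 K.
COP_Carnot = T_H/ΔT = 330.04/46.89 = 7.039.
Ẇ_min = Q̇/COP_Carnot = 6550/7.039 = 930.6 W.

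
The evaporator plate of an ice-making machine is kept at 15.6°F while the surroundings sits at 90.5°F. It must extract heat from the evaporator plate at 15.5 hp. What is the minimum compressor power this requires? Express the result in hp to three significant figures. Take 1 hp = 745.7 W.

2.44 hp

In absolute terms T_C = 264.04 K and T_H = 305.65 K, so ΔT = 41.61 K.
COP_Carnot = T_C/ΔT = 264.04/41.61 = 6.345.
Ẇ_min = Q̇/COP_Carnot = 15.50/6.345 = 2.443 hp.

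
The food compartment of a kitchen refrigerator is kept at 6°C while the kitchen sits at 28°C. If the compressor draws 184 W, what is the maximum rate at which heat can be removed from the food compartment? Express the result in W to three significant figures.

In absolute terms T_C = 279.15 K and T_H = 301.15 K, so ΔT = 22.00 K.
COP_Carnot = T_C/ΔT = 279.15/22.00 = 12.69.
Q̇_max = COP_Carnot × Ẇ = 12.69 × 184.0 W = 2335 W.

2330 W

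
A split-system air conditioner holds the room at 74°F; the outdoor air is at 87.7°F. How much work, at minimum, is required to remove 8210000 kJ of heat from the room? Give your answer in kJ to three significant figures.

211000 kJ

In absolute terms T_C = 296.48 K and T_H = 304.09 K, so ΔT = 7.611 K.
The reversible limit is COP_R = T_C/ΔT = 38.95, so W_min = Q_C/COP = Q_C·ΔT/T_C.
W_min = 8210000 × 7.611/296.48 = 210800 kJ.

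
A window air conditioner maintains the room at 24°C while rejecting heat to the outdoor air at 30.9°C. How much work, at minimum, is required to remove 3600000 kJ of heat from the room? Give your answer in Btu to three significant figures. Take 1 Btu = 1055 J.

In absolute terms T_C = 297.15 K and T_H = 304.05 K, so ΔT = 6.900 K.
The reversible limit is COP_R = T_C/ΔT = 43.07, so W_min = Q_C/COP = Q_C·ΔT/T_C.
W_min = 3600000 × 6.900/297.15 = 83590 kJ = 79240 Btu.

79200 Btu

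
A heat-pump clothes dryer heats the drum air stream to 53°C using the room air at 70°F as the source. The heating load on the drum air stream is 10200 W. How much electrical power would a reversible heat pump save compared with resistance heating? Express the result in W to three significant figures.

In absolute terms T_C = 294.26 K and T_H = 326.15 K, so ΔT = 31.89 K.
COP_Carnot = T_H/ΔT = 326.15/31.89 = 10.23.
Resistance heating needs Ẇ_res = Q̇_H = 10200 W; the reversible heat pump needs only Ẇ_hp = Q̇_H/COP = 997.3 W.
Saving = 10200 − 997.3 = 9203 W.

9200 W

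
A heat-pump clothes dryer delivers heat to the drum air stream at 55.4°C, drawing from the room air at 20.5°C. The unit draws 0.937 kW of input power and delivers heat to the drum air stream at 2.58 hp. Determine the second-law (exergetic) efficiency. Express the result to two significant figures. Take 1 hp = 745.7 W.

Converting, Q̇_H = 2.580 hp = 1.924 kW, so COP_actual = Q̇_H/Ẇ = 1.924/0.9370 = 2.053.
In absolute terms T_C = 293.65 K and T_H = 328.55 K, so ΔT = 34.90 K.
COP_Carnot = T_H/ΔT = 328.55/34.90 = 9.414.
η_II = COP_actual/COP_Carnot = 2.053/9.414 = 0.2181.

0.22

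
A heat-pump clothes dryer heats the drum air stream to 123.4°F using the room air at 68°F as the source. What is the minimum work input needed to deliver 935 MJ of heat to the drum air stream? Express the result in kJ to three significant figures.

In absolute terms T_C = 293.15 K and T_H = 323.93 K, so ΔT = 30.78 K.
The reversible limit is COP_HP = T_H/ΔT = 10.52, so W_min = Q_H/COP = Q_H·ΔT/T_H.
W_min = 935.0 × 30.78/323.93 = 88.84 MJ = 88840 kJ.

88800 kJ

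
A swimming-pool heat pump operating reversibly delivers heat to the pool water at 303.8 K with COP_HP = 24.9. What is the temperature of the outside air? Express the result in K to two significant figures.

290 K

COP_HP = T_H/(T_H − T_C) gives T_H − T_C = T_H/COP.
With T_H = 303.80 K, T_C = 303.80 × (1 − 1/24.9) = 291.60 K.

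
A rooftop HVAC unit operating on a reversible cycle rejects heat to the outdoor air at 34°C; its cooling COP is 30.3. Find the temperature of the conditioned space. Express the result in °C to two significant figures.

For a Carnot refrigerator COP_R = T_C/(T_H − T_C), so T_C = COP·T_H/(1 + COP).
With T_H = 307.15 K, T_C = 30.3 × 307.15/31.30 = 297.34 K.
Converting, 297.34 K = 24.19°C.

24 °C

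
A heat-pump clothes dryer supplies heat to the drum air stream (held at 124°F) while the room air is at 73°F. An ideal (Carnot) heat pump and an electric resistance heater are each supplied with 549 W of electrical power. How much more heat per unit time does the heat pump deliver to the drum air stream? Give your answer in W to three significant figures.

5730 W

In absolute terms T_C = 295.93 K and T_H = 324.26 K, so ΔT = 28.33 K.
COP_Carnot = T_H/ΔT = 324.26/28.33 = 11.44.
The heat pump delivers Q̇_H = COP × Ẇ = 6283 W; the resistance heater delivers Ẇ = 549.0 W.
Extra = (COP − 1)·Ẇ = 5734 W.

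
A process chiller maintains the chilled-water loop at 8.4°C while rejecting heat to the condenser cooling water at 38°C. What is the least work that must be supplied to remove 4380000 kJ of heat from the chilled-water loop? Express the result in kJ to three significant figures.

460000 kJ

In absolute terms T_C = 281.55 K and T_H = 311.15 K, so ΔT = 29.60 K.
The reversible limit is COP_R = T_C/ΔT = 9.512, so W_min = Q_C/COP = Q_C·ΔT/T_C.
W_min = 4380000 × 29.60/281.55 = 460500 kJ.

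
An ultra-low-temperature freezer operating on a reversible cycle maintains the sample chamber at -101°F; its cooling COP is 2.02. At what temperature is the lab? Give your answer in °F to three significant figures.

COP_R = T_C/(T_H − T_C) gives T_H − T_C = T_C/COP.
With T_C = 199.26 K, T_H = 199.26 × (1 + 1/2.02) = 297.91 K.
Converting, 297.91 K = 76.56°F.

76.6 °F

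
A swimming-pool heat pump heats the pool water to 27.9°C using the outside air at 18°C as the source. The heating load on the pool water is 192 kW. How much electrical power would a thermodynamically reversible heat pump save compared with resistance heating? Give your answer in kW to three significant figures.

In absolute terms T_C = 291.15 K and T_H = 301.05 K, so ΔT = 9.900 K.
COP_Carnot = T_H/ΔT = 301.05/9.900 = 30.41.
Resistance heating needs Ẇ_res = Q̇_H = 192.0 kW; the reversible heat pump needs only Ẇ_hp = Q̇_H/COP = 6.314 kW.
Saving = 192.0 − 6.314 = 185.7 kW.

186 kW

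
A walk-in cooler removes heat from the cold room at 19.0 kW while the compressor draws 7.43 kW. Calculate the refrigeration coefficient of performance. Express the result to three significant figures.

The first law gives Q̇_H = Q̇_C + Ẇ, so the three rates are Q̇_C = 19.00, Q̇_H = 26.43, Ẇ = 7.430 kW.
COP_R = Q̇_C/Ẇ = 19.00/7.430 = 2.557.

2.56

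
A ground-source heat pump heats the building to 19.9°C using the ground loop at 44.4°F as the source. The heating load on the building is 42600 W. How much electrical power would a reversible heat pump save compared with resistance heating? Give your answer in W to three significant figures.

40700 W

In absolute terms T_C = 280.04 K and T_H = 293.05 K, so ΔT = 13.01 K.
COP_Carnot = T_H/ΔT = 293.05/13.01 = 22.52.
Resistance heating needs Ẇ_res = Q̇_H = 42600 W; the reversible heat pump needs only Ẇ_hp = Q̇_H/COP = 1891 W.
Saving = 42600 − 1891 = 40710 W.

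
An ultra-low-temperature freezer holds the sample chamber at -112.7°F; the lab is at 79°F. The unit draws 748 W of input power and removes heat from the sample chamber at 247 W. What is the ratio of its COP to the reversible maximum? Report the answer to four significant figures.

COP_actual = Q̇_C/Ẇ = 247.0/748.0 = 0.3302.
In absolute terms T_C = 192.76 K and T_H = 299.26 K, so ΔT = 106.5 K.
COP_Carnot = T_C/ΔT = 192.76/106.5 = 1.810.
η_II = COP_actual/COP_Carnot = 0.3302/1.810 = 0.1824.

0.1824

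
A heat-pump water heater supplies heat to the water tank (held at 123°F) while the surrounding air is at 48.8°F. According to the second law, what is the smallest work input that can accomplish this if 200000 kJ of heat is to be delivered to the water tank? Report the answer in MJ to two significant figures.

25 MJ

In absolute terms T_C = 282.48 K and T_H = 323.71 K, so ΔT = 41.22 K.
The reversible limit is COP_HP = T_H/ΔT = 7.853, so W_min = Q_H/COP = Q_H·ΔT/T_H.
W_min = 200000 × 41.22/323.71 = 25470 kJ = 25.47 MJ.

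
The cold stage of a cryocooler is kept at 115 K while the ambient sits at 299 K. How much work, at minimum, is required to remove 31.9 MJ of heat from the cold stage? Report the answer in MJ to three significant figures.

51.0 MJ

The reservoir spacing is ΔT = 299 − 115 = 184.0 K.
The reversible limit is COP_R = T_C/ΔT = 0.6250, so W_min = Q_C/COP = Q_C·ΔT/T_C.
W_min = 31.90 × 184.0/115.00 = 51.04 MJ.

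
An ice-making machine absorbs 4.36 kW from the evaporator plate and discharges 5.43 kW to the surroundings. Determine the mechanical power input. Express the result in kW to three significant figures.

For a cyclic device the first law requires Q̇_H = Q̇_C + Ẇ.
Ẇ = Q̇_H − Q̇_C = 1.070 kW.

1.07 kW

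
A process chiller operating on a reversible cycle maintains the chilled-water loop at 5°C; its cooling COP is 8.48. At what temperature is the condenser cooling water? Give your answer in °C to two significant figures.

COP_R = T_C/(T_H − T_C) gives T_H − T_C = T_C/COP.
With T_C = 278.15 K, T_H = 278.15 × (1 + 1/8.48) = 310.95 K.
Converting, 310.95 K = 37.80°C.

38 °C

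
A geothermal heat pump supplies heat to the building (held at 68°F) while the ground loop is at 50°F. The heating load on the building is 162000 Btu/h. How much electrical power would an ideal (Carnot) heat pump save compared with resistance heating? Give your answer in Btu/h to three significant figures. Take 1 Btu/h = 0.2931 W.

In absolute terms T_C = 283.15 K and T_H = 293.15 K, so ΔT = 10.00 K.
COP_Carnot = T_H/ΔT = 293.15/10.00 = 29.32.
Resistance heating needs Ẇ_res = Q̇_H = 162000 Btu/h; the reversible heat pump needs only Ẇ_hp = Q̇_H/COP = 5526 Btu/h.
Saving = 162000 − 5526 = 156500 Btu/h.

156000 Btu/h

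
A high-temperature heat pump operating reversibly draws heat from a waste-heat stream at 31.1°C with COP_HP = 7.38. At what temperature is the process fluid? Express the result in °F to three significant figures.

COP_HP = T_H/(T_H − T_C) rearranges to T_H = COP·T_C/(COP − 1).
With T_C = 304.25 K, T_H = 7.38 × 304.25/6.380 = 351.94 K.
Converting, 351.94 K = 173.82°F.

174 °F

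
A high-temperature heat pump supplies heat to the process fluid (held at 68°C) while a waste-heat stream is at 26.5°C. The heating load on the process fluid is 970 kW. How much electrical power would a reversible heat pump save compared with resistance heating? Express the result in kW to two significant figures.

In absolute terms T_C = 299.65 K and T_H = 341.15 K, so ΔT = 41.50 K.
COP_Carnot = T_H/ΔT = 341.15/41.50 = 8.220.
Resistance heating needs Ẇ_res = Q̇_H = 970.0 kW; the reversible heat pump needs only Ẇ_hp = Q̇_H/COP = 118.0 kW.
Saving = 970.0 − 118.0 = 852.0 kW.

850 kW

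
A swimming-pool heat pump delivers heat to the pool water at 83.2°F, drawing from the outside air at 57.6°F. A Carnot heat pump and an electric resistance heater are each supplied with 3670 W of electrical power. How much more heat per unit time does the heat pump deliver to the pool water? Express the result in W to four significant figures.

74160 W

In absolute terms T_C = 287.37 K and T_H = 301.59 K, so ΔT = 14.22 K.
COP_Carnot = T_H/ΔT = 301.59/14.22 = 21.21.
The heat pump delivers Q̇_H = COP × Ẇ = 77830 W; the resistance heater delivers Ẇ = 3670 W.
Extra = (COP − 1)·Ẇ = 74160 W.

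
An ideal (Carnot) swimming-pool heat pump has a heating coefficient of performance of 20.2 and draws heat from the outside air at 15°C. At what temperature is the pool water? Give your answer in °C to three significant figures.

30.0 °C

COP_HP = T_H/(T_H − T_C) rearranges to T_H = COP·T_C/(COP − 1).
With T_C = 288.15 K, T_H = 20.2 × 288.15/19.20 = 303.16 K.
Converting, 303.16 K = 30.01°C.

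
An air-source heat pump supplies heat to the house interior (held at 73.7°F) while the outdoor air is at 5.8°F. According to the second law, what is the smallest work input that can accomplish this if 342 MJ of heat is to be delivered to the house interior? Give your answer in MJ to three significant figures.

43.5 MJ

In absolute terms T_C = 258.59 K and T_H = 296.32 K, so ΔT = 37.72 K.
The reversible limit is COP_HP = T_H/ΔT = 7.855, so W_min = Q_H/COP = Q_H·ΔT/T_H.
W_min = 342.0 × 37.72/296.32 = 43.54 MJ.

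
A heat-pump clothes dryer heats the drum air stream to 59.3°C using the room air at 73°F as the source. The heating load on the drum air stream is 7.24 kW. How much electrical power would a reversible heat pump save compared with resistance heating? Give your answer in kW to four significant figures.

6.445 kW

In absolute terms T_C = 295.93 K and T_H = 332.45 K, so ΔT = 36.52 K.
COP_Carnot = T_H/ΔT = 332.45/36.52 = 9.103.
Resistance heating needs Ẇ_res = Q̇_H = 7.240 kW; the reversible heat pump needs only Ẇ_hp = Q̇_H/COP = 0.7954 kW.
Saving = 7.240 − 0.7954 = 6.445 kW.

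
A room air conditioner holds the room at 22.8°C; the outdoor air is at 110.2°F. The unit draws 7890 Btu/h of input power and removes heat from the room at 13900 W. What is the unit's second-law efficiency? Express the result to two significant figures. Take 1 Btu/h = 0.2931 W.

Converting, Q̇_C = 13900 W = 47420 Btu/h, so COP_actual = Q̇_C/Ẇ = 47420/7890 = 6.011.
In absolute terms T_C = 295.95 K and T_H = 316.59 K, so ΔT = 20.64 K.
COP_Carnot = T_C/ΔT = 295.95/20.64 = 14.34.
η_II = COP_actual/COP_Carnot = 6.011/14.34 = 0.4193.

0.42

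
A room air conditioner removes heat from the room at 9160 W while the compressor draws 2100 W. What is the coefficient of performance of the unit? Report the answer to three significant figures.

The first law gives Q̇_H = Q̇_C + Ẇ, so the three rates are Q̇_C = 9160, Q̇_H = 11260, Ẇ = 2100 W.
COP_R = Q̇_C/Ẇ = 9160/2100 = 4.362.

4.36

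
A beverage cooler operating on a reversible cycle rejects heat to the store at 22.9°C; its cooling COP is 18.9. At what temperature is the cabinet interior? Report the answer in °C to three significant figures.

8.02 °C

For a Carnot refrigerator COP_R = T_C/(T_H − T_C), so T_C = COP·T_H/(1 + COP).
With T_H = 296.05 K, T_C = 18.9 × 296.05/19.90 = 281.17 K.
Converting, 281.17 K = 8.02°C.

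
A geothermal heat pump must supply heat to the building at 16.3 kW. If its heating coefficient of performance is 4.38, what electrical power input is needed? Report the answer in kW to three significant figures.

3.72 kW

Ẇ = Q̇_H/COP_HP = 16.30/4.38 = 3.721 kW.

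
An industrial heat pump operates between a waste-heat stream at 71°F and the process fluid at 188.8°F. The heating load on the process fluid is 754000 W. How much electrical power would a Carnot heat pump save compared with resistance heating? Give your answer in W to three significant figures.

617000 W

In absolute terms T_C = 294.82 K and T_H = 360.26 K, so ΔT = 65.44 K.
COP_Carnot = T_H/ΔT = 360.26/65.44 = 5.505.
Resistance heating needs Ẇ_res = Q̇_H = 754000 W; the reversible heat pump needs only Ẇ_hp = Q̇_H/COP = 137000 W.
Saving = 754000 − 137000 = 617000 W.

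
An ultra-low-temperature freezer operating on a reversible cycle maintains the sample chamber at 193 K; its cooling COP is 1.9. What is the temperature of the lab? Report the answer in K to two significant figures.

COP_R = T_C/(T_H − T_C) gives T_H − T_C = T_C/COP.
With T_C = 193.00 K, T_H = 193.00 × (1 + 1/1.9) = 294.58 K.

290 K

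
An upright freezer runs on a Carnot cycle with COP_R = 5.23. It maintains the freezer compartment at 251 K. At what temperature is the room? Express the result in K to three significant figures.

COP_R = T_C/(T_H − T_C) gives T_H − T_C = T_C/COP.
With T_C = 251.00 K, T_H = 251.00 × (1 + 1/5.23) = 298.99 K.

299 K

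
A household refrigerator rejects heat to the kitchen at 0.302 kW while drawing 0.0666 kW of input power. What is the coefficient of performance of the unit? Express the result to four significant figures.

3.535

The first law gives Q̇_H = Q̇_C + Ẇ, so the three rates are Q̇_C = 0.2354, Q̇_H = 0.3020, Ẇ = 0.06660 kW.
COP_R = Q̇_C/Ẇ = 0.2354/0.06660 = 3.535.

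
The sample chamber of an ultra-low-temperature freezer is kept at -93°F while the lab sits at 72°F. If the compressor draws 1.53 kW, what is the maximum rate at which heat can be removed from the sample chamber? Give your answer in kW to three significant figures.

In absolute terms T_C = 203.71 K and T_H = 295.37 K, so ΔT = 91.67 K.
COP_Carnot = T_C/ΔT = 203.71/91.67 = 2.222.
Q̇_max = COP_Carnot × Ẇ = 2.222 × 1.530 kW = 3.400 kW.

3.40 kW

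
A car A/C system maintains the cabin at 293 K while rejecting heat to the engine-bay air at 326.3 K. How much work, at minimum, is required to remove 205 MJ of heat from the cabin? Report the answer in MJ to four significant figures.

23.30 MJ

The reservoir spacing is ΔT = 326.3 − 293 = 33.30 K.
The reversible limit is COP_R = T_C/ΔT = 8.799, so W_min = Q_C/COP = Q_C·ΔT/T_C.
W_min = 205.0 × 33.30/293.00 = 23.30 MJ.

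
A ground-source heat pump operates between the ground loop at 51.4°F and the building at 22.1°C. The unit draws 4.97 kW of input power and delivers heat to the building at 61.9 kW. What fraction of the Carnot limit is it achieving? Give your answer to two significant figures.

COP_actual = Q̇_H/Ẇ = 61.90/4.970 = 12.45.
In absolute terms T_C = 283.93 K and T_H = 295.25 K, so ΔT = 11.32 K.
COP_Carnot = T_H/ΔT = 295.25/11.32 = 26.08.
η_II = COP_actual/COP_Carnot = 12.45/26.08 = 0.4776.

0.48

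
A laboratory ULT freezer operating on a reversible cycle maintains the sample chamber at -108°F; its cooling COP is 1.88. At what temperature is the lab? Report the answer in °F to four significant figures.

79.06 °F

COP_R = T_C/(T_H − T_C) gives T_H − T_C = T_C/COP.
With T_C = 195.37 K, T_H = 195.37 × (1 + 1/1.88) = 299.29 K.
Converting, 299.29 K = 79.06°F.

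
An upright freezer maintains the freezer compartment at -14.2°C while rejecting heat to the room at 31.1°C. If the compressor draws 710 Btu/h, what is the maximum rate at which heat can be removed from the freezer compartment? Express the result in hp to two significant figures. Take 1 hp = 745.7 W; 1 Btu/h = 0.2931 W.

1.6 hp

In absolute terms T_C = 258.95 K and T_H = 304.25 K, so ΔT = 45.30 K.
COP_Carnot = T_C/ΔT = 258.95/45.30 = 5.716.
Q̇_max = COP_Carnot × Ẇ = 5.716 × 710.0 Btu/h = 4059 Btu/h = 1.595 hp.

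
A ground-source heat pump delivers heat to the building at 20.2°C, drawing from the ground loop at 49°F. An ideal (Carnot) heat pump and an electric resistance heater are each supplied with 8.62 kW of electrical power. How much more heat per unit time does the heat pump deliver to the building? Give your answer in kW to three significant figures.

In absolute terms T_C = 282.59 K and T_H = 293.35 K, so ΔT = 10.76 K.
COP_Carnot = T_H/ΔT = 293.35/10.76 = 27.27.
The heat pump delivers Q̇_H = COP × Ẇ = 235.1 kW; the resistance heater delivers Ẇ = 8.620 kW.
Extra = (COP − 1)·Ẇ = 226.5 kW.

226 kW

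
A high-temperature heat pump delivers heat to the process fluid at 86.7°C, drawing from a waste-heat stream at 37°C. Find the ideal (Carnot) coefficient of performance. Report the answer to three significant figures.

In absolute terms T_C = 310.15 K and T_H = 359.85 K, so ΔT = 49.70 K.
For a reversible cycle, COP_Carnot = T_H/ΔT = 359.85/49.70 = 7.240.

7.24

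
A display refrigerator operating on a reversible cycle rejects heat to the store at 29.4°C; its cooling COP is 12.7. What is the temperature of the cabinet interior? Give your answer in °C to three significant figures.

For a Carnot refrigerator COP_R = T_C/(T_H − T_C), so T_C = COP·T_H/(1 + COP).
With T_H = 302.55 K, T_C = 12.7 × 302.55/13.70 = 280.47 K.
Converting, 280.47 K = 7.32°C.

7.32 °C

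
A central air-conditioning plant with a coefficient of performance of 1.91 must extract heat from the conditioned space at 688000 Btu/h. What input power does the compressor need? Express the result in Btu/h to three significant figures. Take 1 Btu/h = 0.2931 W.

Ẇ = Q̇_C/COP = 688000/1.91 = 360200 Btu/h.

360000 Btu/h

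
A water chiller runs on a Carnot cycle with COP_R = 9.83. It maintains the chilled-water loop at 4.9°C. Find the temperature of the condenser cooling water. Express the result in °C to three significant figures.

COP_R = T_C/(T_H − T_C) gives T_H − T_C = T_C/COP.
With T_C = 278.05 K, T_H = 278.05 × (1 + 1/9.83) = 306.34 K.
Converting, 306.34 K = 33.19°C.

33.2 °C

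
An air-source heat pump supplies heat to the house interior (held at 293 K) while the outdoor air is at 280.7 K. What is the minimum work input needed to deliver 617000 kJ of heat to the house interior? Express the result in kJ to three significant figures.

25900 kJ

The reservoir spacing is ΔT = 293 − 280.7 = 12.30 K.
The reversible limit is COP_HP = T_H/ΔT = 23.82, so W_min = Q_H/COP = Q_H·ΔT/T_H.
W_min = 617000 × 12.30/293.00 = 25900 kJ.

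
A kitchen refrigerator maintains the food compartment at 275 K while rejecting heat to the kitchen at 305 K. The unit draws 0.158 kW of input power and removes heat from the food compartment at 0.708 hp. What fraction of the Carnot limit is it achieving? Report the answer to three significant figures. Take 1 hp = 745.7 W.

0.365

Converting, Q̇_C = 0.7080 hp = 0.5280 kW, so COP_actual = Q̇_C/Ẇ = 0.5280/0.1580 = 3.341.
The reservoir spacing is ΔT = 305 − 275 = 30.00 K.
COP_Carnot = T_C/ΔT = 275.00/30.00 = 9.167.
η_II = COP_actual/COP_Carnot = 3.341/9.167 = 0.3645.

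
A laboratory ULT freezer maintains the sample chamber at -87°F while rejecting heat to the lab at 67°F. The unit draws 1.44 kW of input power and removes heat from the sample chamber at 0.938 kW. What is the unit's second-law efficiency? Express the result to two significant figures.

COP_actual = Q̇_C/Ẇ = 0.9380/1.440 = 0.6514.
In absolute terms T_C = 207.04 K and T_H = 292.59 K, so ΔT = 85.56 K.
COP_Carnot = T_C/ΔT = 207.04/85.56 = 2.420.
η_II = COP_actual/COP_Carnot = 0.6514/2.420 = 0.2692.

0.27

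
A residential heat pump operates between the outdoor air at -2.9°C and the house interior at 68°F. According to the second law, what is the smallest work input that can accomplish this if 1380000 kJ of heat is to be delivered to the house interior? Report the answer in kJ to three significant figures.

108000 kJ

In absolute terms T_C = 270.25 K and T_H = 293.15 K, so ΔT = 22.90 K.
The reversible limit is COP_HP = T_H/ΔT = 12.80, so W_min = Q_H/COP = Q_H·ΔT/T_H.
W_min = 1380000 × 22.90/293.15 = 107800 kJ.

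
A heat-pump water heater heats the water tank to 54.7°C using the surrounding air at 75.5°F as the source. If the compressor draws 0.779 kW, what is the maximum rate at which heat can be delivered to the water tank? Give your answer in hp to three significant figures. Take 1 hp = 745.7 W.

11.2 hp

In absolute terms T_C = 297.32 K and T_H = 327.85 K, so ΔT = 30.53 K.
COP_Carnot = T_H/ΔT = 327.85/30.53 = 10.74.
Q̇_max = COP_Carnot × Ẇ = 10.74 × 0.7790 kW = 8.364 kW = 11.22 hp.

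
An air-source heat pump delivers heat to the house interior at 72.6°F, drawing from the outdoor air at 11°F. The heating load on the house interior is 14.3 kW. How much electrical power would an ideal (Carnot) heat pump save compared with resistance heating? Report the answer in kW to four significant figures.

12.65 kW

In absolute terms T_C = 261.48 K and T_H = 295.71 K, so ΔT = 34.22 K.
COP_Carnot = T_H/ΔT = 295.71/34.22 = 8.641.
Resistance heating needs Ẇ_res = Q̇_H = 14.30 kW; the reversible heat pump needs only Ẇ_hp = Q̇_H/COP = 1.655 kW.
Saving = 14.30 − 1.655 = 12.65 kW.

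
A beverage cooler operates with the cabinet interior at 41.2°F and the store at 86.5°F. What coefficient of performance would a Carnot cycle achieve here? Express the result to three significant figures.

In absolute terms T_C = 278.26 K and T_H = 303.43 K, so ΔT = 25.17 K.
For a reversible cycle, COP_Carnot = T_C/ΔT = 278.26/25.17 = 11.06.

11.1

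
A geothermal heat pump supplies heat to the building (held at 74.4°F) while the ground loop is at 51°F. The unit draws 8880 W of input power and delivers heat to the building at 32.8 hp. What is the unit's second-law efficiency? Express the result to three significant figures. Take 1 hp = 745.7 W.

Converting, Q̇_H = 32.80 hp = 24460 W, so COP_actual = Q̇_H/Ẇ = 24460/8880 = 2.754.
In absolute terms T_C = 283.71 K and T_H = 296.71 K, so ΔT = 13.00 K.
COP_Carnot = T_H/ΔT = 296.71/13.00 = 22.82.
η_II = COP_actual/COP_Carnot = 2.754/22.82 = 0.1207.

0.121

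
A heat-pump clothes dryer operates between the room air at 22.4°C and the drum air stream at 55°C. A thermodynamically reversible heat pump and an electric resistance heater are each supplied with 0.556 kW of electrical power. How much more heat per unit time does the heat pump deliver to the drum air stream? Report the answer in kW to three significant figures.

In absolute terms T_C = 295.55 K and T_H = 328.15 K, so ΔT = 32.60 K.
COP_Carnot = T_H/ΔT = 328.15/32.60 = 10.07.
The heat pump delivers Q̇_H = COP × Ẇ = 5.597 kW; the resistance heater delivers Ẇ = 0.5560 kW.
Extra = (COP − 1)·Ẇ = 5.041 kW.

5.04 kW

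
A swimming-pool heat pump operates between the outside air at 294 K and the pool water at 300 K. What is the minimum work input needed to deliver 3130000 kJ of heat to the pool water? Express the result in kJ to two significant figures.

63000 kJ

The reservoir spacing is ΔT = 300 − 294 = 6.000 K.
The reversible limit is COP_HP = T_H/ΔT = 50.00, so W_min = Q_H/COP = Q_H·ΔT/T_H.
W_min = 3130000 × 6.000/300.00 = 62600 kJ.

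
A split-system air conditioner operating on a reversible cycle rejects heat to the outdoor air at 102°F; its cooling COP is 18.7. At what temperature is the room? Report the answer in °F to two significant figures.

73 °F

For a Carnot refrigerator COP_R = T_C/(T_H − T_C), so T_C = COP·T_H/(1 + COP).
With T_H = 312.04 K, T_C = 18.7 × 312.04/19.70 = 296.20 K.
Converting, 296.20 K = 73.49°F.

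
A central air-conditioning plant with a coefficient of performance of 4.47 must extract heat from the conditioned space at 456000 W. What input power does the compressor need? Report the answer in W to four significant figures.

Ẇ = Q̇_C/COP = 456000/4.47 = 102000 W.

102000 W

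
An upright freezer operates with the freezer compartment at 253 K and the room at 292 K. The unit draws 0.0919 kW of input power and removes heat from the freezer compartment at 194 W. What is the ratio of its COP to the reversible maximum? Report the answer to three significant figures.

0.325

Converting, Q̇_C = 194.0 W = 0.1940 kW, so COP_actual = Q̇_C/Ẇ = 0.1940/0.09190 = 2.111.
The reservoir spacing is ΔT = 292 − 253 = 39.00 K.
COP_Carnot = T_C/ΔT = 253.00/39.00 = 6.487.
η_II = COP_actual/COP_Carnot = 2.111/6.487 = 0.3254.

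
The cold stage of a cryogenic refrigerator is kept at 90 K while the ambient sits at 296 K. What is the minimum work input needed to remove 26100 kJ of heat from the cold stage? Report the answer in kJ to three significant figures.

59700 kJ

The reservoir spacing is ΔT = 296 − 90 = 206.0 K.
The reversible limit is COP_R = T_C/ΔT = 0.4369, so W_min = Q_C/COP = Q_C·ΔT/T_C.
W_min = 26100 × 206.0/90.00 = 59740 kJ.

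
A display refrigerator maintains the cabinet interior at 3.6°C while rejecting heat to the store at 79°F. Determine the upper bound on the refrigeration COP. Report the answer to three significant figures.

In absolute terms T_C = 276.75 K and T_H = 299.26 K, so ΔT = 22.51 K.
For a reversible cycle, COP_Carnot = T_C/ΔT = 276.75/22.51 = 12.29.

12.3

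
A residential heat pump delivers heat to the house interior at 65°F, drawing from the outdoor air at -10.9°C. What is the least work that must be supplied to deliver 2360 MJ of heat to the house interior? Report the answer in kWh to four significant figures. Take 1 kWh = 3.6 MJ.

65.75 kWh

In absolute terms T_C = 262.25 K and T_H = 291.48 K, so ΔT = 29.23 K.
The reversible limit is COP_HP = T_H/ΔT = 9.971, so W_min = Q_H/COP = Q_H·ΔT/T_H.
W_min = 2360 × 29.23/291.48 = 236.7 MJ = 65.75 kWh.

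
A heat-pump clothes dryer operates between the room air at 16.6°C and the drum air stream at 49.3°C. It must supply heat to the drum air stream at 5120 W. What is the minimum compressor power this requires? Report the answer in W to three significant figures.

519 W

In absolute terms T_C = 289.75 K and T_H = 322.45 K, so ΔT = 32.70 K.
COP_Carnot = T_H/ΔT = 322.45/32.70 = 9.861.
Ẇ_min = Q̇/COP_Carnot = 5120/9.861 = 519.2 W.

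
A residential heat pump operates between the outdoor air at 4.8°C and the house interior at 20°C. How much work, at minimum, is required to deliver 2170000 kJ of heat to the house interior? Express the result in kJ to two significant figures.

In absolute terms T_C = 277.95 K and T_H = 293.15 K, so ΔT = 15.20 K.
The reversible limit is COP_HP = T_H/ΔT = 19.29, so W_min = Q_H/COP = Q_H·ΔT/T_H.
W_min = 2170000 × 15.20/293.15 = 112500 kJ.

110000 kJ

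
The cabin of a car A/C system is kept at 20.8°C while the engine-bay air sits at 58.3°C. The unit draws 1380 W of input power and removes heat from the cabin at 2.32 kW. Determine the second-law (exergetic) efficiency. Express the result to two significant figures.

Converting, Q̇_C = 2.320 kW = 2320 W, so COP_actual = Q̇_C/Ẇ = 2320/1380 = 1.681.
In absolute terms T_C = 293.95 K and T_H = 331.45 K, so ΔT = 37.50 K.
COP_Carnot = T_C/ΔT = 293.95/37.50 = 7.839.
η_II = COP_actual/COP_Carnot = 1.681/7.839 = 0.2145.

0.21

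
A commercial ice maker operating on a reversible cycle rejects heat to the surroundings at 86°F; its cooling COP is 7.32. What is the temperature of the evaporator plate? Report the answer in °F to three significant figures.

20.4 °F

For a Carnot refrigerator COP_R = T_C/(T_H − T_C), so T_C = COP·T_H/(1 + COP).
With T_H = 303.15 K, T_C = 7.32 × 303.15/8.320 = 266.71 K.
Converting, 266.71 K = 20.41°F.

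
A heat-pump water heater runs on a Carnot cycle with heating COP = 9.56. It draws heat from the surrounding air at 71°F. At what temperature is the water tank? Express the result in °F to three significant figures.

COP_HP = T_H/(T_H − T_C) rearranges to T_H = COP·T_C/(COP − 1).
With T_C = 294.82 K, T_H = 9.56 × 294.82/8.560 = 329.26 K.
Converting, 329.26 K = 132.99°F.

133 °F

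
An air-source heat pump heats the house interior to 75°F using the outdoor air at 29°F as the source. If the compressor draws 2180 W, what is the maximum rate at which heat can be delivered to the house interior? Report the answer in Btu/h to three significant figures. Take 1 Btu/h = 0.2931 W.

86500 Btu/h

In absolute terms T_C = 271.48 K and T_H = 297.04 K, so ΔT = 25.56 K.
COP_Carnot = T_H/ΔT = 297.04/25.56 = 11.62.
Q̇_max = COP_Carnot × Ẇ = 11.62 × 2180 W = 25340 W = 86450 Btu/h.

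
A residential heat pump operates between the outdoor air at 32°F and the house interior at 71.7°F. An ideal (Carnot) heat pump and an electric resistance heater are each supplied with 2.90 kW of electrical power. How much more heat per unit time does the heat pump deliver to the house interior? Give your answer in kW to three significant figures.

35.9 kW

In absolute terms T_C = 273.15 K and T_H = 295.21 K, so ΔT = 22.06 K.
COP_Carnot = T_H/ΔT = 295.21/22.06 = 13.38.
The heat pump delivers Q̇_H = COP × Ẇ = 38.82 kW; the resistance heater delivers Ẇ = 2.900 kW.
Extra = (COP − 1)·Ẇ = 35.92 kW.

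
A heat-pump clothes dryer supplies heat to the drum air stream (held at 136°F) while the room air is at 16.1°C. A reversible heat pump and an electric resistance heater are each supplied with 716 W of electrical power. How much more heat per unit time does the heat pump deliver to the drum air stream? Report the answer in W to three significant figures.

In absolute terms T_C = 289.25 K and T_H = 330.93 K, so ΔT = 41.68 K.
COP_Carnot = T_H/ΔT = 330.93/41.68 = 7.940.
The heat pump delivers Q̇_H = COP × Ẇ = 5685 W; the resistance heater delivers Ẇ = 716.0 W.
Extra = (COP − 1)·Ẇ = 4969 W.

4970 W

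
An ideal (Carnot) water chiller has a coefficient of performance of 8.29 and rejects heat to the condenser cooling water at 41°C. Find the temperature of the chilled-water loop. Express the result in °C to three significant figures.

7.18 °C

For a Carnot refrigerator COP_R = T_C/(T_H − T_C), so T_C = COP·T_H/(1 + COP).
With T_H = 314.15 K, T_C = 8.29 × 314.15/9.290 = 280.33 K.
Converting, 280.33 K = 7.18°C.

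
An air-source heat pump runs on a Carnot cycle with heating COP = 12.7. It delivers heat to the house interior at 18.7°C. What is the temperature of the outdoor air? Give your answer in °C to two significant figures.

-4.3 °C

COP_HP = T_H/(T_H − T_C) gives T_H − T_C = T_H/COP.
With T_H = 291.85 K, T_C = 291.85 × (1 − 1/12.7) = 268.87 K.
Converting, 268.87 K = -4.28°C.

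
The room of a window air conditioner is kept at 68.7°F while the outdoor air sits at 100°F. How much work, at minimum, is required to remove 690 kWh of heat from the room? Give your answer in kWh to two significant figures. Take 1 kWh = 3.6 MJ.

41 kWh

In absolute terms T_C = 293.54 K and T_H = 310.93 K, so ΔT = 17.39 K.
The reversible limit is COP_R = T_C/ΔT = 16.88, so W_min = Q_C/COP = Q_C·ΔT/T_C.
W_min = 690.0 × 17.39/293.54 = 40.87 kWh.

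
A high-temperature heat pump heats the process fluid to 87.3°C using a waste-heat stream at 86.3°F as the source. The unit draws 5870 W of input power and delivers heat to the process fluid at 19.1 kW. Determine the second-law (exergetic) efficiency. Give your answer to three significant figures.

Converting, Q̇_H = 19.10 kW = 19100 W, so COP_actual = Q̇_H/Ẇ = 19100/5870 = 3.254.
In absolute terms T_C = 303.32 K and T_H = 360.45 K, so ΔT = 57.13 K.
COP_Carnot = T_H/ΔT = 360.45/57.13 = 6.309.
η_II = COP_actual/COP_Carnot = 3.254/6.309 = 0.5158.

0.516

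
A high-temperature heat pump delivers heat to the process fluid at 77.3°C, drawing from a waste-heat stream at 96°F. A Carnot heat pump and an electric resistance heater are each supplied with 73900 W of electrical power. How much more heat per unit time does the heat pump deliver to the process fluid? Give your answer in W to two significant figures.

550000 W

In absolute terms T_C = 308.71 K and T_H = 350.45 K, so ΔT = 41.74 K.
COP_Carnot = T_H/ΔT = 350.45/41.74 = 8.395.
The heat pump delivers Q̇_H = COP × Ẇ = 620400 W; the resistance heater delivers Ẇ = 73900 W.
Extra = (COP − 1)·Ẇ = 546500 W.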